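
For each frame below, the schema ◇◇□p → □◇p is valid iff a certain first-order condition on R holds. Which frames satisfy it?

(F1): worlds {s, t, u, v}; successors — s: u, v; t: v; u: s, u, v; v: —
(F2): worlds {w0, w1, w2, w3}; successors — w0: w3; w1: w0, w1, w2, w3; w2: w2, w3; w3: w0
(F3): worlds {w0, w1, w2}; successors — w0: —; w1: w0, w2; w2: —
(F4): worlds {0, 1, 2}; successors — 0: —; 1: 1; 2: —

(F3), (F4)

The schema corresponds to a generalized confluence (Geach) condition: ∀x ∀y ∀z ((xR²y ∧ xRz) → ∃w (yRw ∧ zRw)).
(F1): fails — sR²s, sRv but no w with sRw and vRw.
(F2): fails — w0R²w0, w0Rw3 but no w with w0Rw and w3Rw.
(F3): satisfies the condition.
(F4): satisfies the condition.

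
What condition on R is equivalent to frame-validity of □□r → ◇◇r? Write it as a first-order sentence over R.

This is a Sahlqvist (Geach-type) schema ◇^0□^2r → □^0◇^2r.
Minimal-valuation argument: fix x; take any y with xR^0y and any z with xR^0z. Set V(r) to the set of worlds R-reachable from y in exactly 2 steps. Then □^2r holds at y, so the antecedent holds at x; validity forces ◇^2r at z, giving a w with zR^2w and yR^2w.
First-order correspondent: ∀x ∃w (xR²w ∧ xR²w).

∀x ∃w (xR²w ∧ xR²w)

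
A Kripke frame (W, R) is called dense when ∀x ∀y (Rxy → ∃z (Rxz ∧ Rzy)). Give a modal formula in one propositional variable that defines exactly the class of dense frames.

A defining formula is □□s → □s (the C4 axiom).
Suppose □□s→□s is valid. Take Rxy and set V(s)={w : xR²w}. Then □□s at x, so □s at x, so s at y, i.e. ∃z(Rxz∧Rzy).

□□s → □s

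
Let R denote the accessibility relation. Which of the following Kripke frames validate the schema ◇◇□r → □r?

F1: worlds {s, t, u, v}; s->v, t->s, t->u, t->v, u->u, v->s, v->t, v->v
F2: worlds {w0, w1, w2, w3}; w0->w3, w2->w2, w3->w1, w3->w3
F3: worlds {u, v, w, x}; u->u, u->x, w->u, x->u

This is the axiom for a generalized confluence (Geach) condition; its first-order frame correspondent is ∀x ∀y ∀z ((xR²y ∧ xRz) → ∃w (yRw ∧ z = w)).
F1: fails — tR²s, tRs but no w with sRw and s=w.
F2: fails — w0R²w1, w0Rw3 but no w with w1Rw and w3=w.
F3: fails — uR²x, uRx but no t with xRt and x=t.
Valid on no frame.

none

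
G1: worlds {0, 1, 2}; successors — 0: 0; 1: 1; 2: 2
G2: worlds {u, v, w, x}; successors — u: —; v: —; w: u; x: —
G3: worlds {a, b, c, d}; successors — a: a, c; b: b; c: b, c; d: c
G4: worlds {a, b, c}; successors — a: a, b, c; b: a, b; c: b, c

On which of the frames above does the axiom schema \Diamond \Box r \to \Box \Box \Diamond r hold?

G1, G2, G4

The schema corresponds to a generalized confluence (Geach) condition: \forall x \forall y \forall z ((xRy \wedge x R^2 z) \to \exists w (yRw \wedge zRw)).
G1: satisfies the condition.
G2: satisfies the condition.
G3: fails — aRa, aR²b but no w with aRw and bRw.
G4: satisfies the condition.
Valid on: G1, G2, G4.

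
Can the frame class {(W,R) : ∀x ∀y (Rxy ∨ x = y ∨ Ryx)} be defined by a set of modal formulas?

No — not modally definable

If a class were modally definable it would be closed under disjoint unions (Goldblatt–Thomason).
Take 3 disjoint single-world reflexive frames: each is trivially connected, but their disjoint union has 3 worlds with no edge between distinct components, so it is not connected.
Hence connectedness of R is not modally definable.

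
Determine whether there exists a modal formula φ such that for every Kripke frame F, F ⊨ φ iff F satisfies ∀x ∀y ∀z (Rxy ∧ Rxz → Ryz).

Definable; ◇q → □◇q defines it

The condition is the Euclidean property. A defining modal formula is ◇q → □◇q.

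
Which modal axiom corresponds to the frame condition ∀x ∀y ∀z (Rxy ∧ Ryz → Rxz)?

This is transitivity; the standard corresponding axiom is 4: □q → □□q.
Suppose □q→□□q is valid. Take Rxy, Ryz and set V(q)={w : Rxw}. Then □q at x, so □□q at x, so □q at y, so q at z, i.e. Rxz.

□q → □□q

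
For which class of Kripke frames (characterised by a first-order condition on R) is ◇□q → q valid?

This is a form of the B axiom.
Its frame correspondent is symmetry — ∀x ∀y (Rxy → Ryx).

symmetry: ∀x ∀y (Rxy → Ryx)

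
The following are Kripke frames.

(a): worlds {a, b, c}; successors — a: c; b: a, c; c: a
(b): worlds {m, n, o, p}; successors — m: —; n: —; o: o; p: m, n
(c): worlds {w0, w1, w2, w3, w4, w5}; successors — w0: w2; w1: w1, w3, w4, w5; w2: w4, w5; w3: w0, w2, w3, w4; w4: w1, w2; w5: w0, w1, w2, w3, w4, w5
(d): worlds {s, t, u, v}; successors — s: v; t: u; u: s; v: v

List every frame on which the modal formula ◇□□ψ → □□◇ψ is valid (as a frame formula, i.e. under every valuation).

This is the axiom for a generalized confluence (Geach) condition; its first-order frame correspondent is ∀x ∀y ∀z ((xRy ∧ xR²z) → ∃w (yR²w ∧ zRw)).
(a): fails — bRa, bR²a but no w with aR²w and aRw.
(b): ✓.
(c): fails — w1Rw4, w1R²w0 but no w with w4R²w and w0Rw.
(d): ✓.
Valid on: (b), (d).

(b), (d)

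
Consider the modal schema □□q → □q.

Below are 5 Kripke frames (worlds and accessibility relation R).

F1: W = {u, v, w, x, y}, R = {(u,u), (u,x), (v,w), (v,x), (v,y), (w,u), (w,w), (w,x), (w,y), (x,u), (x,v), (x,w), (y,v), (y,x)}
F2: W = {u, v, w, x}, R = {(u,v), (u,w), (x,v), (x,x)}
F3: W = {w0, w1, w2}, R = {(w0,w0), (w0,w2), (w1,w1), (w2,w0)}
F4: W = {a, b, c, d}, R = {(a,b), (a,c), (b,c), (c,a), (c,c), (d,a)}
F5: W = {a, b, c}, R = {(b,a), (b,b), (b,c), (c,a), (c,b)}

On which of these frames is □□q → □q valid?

The schema corresponds to density: ∀x ∀y (Rxy → ∃z (Rxz ∧ Rzy)).
F1: fails — Rxv but no z with Rxz and Rzv.
F2: fails — Ruv but no z with Ruz and Rzv.
F3: condition met.
F4: fails — Rab but no z with Raz and Rzb.
F5: condition met.

F3, F5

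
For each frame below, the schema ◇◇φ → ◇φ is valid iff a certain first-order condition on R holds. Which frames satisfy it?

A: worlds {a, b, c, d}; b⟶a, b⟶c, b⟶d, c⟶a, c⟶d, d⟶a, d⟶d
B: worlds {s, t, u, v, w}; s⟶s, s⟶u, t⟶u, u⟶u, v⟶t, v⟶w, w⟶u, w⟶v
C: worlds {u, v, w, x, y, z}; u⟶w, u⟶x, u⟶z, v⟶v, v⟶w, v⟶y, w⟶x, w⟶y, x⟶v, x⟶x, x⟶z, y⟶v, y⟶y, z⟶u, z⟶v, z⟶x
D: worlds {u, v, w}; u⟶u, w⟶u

The schema corresponds to transitivity: ∀x ∀y ∀z (Rxy ∧ Ryz → Rxz).
A: ✓.
B: fails — Rvw and Rwu but not Rvu.
C: fails — Ruz and Rzv but not Ruv.
D: ✓.

A, D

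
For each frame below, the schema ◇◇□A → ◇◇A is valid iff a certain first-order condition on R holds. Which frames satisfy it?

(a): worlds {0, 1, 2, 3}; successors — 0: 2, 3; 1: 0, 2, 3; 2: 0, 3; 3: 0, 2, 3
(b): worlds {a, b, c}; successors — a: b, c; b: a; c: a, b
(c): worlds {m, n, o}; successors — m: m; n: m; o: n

The schema corresponds to a generalized confluence (Geach) condition: ∀x ∀y (xR²y → ∃w (yRw ∧ xR²w)).
(a): satisfies the condition.
(b): fails — bR²b but no w with bRw and bR²w.
(c): satisfies the condition.

(a), (c)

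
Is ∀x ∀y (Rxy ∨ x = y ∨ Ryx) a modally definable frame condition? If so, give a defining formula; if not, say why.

No — not modally definable

Any modally definable frame class is closed under disjoint unions.
Take 4 disjoint single-world reflexive frames: each is trivially connected, but their disjoint union has 4 worlds with no edge between distinct components, so it is not connected.
Hence connectedness of R is not modally definable.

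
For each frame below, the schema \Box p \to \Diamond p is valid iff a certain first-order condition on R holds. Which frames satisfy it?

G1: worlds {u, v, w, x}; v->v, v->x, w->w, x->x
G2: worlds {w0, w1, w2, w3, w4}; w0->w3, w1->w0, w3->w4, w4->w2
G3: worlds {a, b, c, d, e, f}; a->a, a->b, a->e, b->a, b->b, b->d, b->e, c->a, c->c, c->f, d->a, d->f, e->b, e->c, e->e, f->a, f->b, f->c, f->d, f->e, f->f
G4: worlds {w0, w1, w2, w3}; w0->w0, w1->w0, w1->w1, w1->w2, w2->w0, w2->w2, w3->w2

G3, G4

This is the axiom for seriality; its first-order frame correspondent is \forall x \exists y Rxy.
G1: fails — world u has no successor.
G2: fails — world w2 has no successor.
G3: satisfies the condition.
G4: satisfies the condition.
Valid on: G3, G4.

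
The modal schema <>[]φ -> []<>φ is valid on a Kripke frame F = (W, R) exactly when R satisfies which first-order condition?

Suppose ◇□φ→□◇φ is valid. Take Rxy, Rxz and set V(φ)={w : Ryw}. Then □φ at y so ◇□φ at x, so □◇φ at x, so ◇φ at z, giving w with Rzw and Ryw.

convergence: forall x forall y forall z (Rxy & Rxz -> exists w (Ryw & Rzw))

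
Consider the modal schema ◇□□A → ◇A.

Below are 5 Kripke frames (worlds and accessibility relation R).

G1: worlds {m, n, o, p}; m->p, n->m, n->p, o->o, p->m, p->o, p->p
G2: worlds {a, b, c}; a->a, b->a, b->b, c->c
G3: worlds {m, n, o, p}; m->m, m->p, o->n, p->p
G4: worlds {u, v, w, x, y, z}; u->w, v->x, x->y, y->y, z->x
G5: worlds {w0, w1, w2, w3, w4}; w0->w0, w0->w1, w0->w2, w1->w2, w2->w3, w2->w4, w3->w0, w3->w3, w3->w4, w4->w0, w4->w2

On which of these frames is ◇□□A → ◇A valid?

G1, G2

Frame correspondent (Sahlqvist): ∀x ∀y (xRy → ∃w (yR²w ∧ xRw)) — i.e. a generalized confluence (Geach) condition.
G1: holds.
G2: holds.
G3: fails — oRn but no w with nR²w and oRw.
G4: fails — uRw but no t with wR²t and uRt.
G5: fails — w0Rw1 but no w with w1R²w and w0Rw.
Valid on: G1, G2.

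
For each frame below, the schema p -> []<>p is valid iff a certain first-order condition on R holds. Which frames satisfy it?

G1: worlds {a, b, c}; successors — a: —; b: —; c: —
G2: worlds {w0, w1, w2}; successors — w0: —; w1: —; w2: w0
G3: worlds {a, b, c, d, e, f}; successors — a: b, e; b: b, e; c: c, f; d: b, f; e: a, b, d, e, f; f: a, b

The schema corresponds to symmetry: forall x forall y (Rxy -> Ryx).
G1: satisfies the condition.
G2: fails — Rw2w0 but not Rw0w2.
G3: fails — Rcf but not Rfc.
Valid on: G1.

G1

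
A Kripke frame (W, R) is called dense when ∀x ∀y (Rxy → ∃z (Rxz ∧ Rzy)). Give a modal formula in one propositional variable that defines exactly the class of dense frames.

□□r → □r

This is density; the standard corresponding axiom is C4: □□r → □r.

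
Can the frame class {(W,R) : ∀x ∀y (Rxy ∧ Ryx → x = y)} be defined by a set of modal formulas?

If a class were modally definable it would be closed under surjective bounded morphisms (Goldblatt–Thomason).
The 4-cycle (worlds 0,1,2,3 with 0→1→2→3→0) is antisymmetric. Sending even-indexed worlds to s and odd-indexed worlds to t is a surjective bounded morphism onto the two-world frame with s↔t, which is not antisymmetric.
Hence antisymmetry is not modally definable.

Not modally definable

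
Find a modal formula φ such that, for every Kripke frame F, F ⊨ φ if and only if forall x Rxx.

The condition is reflexivity. The T schema □s → s defines it.
Suppose □s→s is valid. At any x set V(s)={w : Rxw}. Then □s holds at x, so s holds at x, i.e. Rxx.

□s → s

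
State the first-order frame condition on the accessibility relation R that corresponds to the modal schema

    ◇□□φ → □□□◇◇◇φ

This is a Sahlqvist (Geach-type) schema ◇^1□^2φ → □^3◇^3φ.
Minimal-valuation argument: fix x; take any y with xR^1y and any z with xR^3z. Set V(φ) to the set of worlds R-reachable from y in exactly 2 steps. Then □^2φ holds at y, so the antecedent holds at x; validity forces ◇^3φ at z, giving a w with zR^3w and yR^2w.
First-order correspondent: ∀x ∀y ∀z ((xRy ∧ xR³z) → ∃w (yR²w ∧ zR³w)).

∀x ∀y ∀z ((xRy ∧ xR³z) → ∃w (yR²w ∧ zR³w))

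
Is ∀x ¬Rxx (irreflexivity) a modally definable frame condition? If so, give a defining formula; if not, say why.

No — not modally definable

Modal frame validity is preserved under surjective bounded morphisms.
The 5-cycle (worlds a,b,c,d,e with a→b→c→d→e→a) is irreflexive, and the map sending every world to a single reflexive point • is a surjective bounded morphism (forth: every edge maps to (•,•); back: every world has a successor). So any modal formula valid on the 5-cycle is also valid on the reflexive point, which is not irreflexive.
So the class is not modally definable.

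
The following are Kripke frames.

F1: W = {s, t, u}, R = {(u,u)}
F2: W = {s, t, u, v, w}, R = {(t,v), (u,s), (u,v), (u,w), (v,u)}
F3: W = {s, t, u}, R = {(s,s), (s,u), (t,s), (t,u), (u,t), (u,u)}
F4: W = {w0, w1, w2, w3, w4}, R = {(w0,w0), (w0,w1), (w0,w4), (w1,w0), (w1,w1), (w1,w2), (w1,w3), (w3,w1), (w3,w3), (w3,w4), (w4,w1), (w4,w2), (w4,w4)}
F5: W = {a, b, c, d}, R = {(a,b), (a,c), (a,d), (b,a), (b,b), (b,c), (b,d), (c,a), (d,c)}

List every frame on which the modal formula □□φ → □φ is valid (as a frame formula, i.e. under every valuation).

This is the axiom for density; its first-order frame correspondent is ∀x ∀y (Rxy → ∃z (Rxz ∧ Rzy)).
F1: ✓.
F2: fails — Ruv but no z with Ruz and Rzv.
F3: ✓.
F4: ✓.
F5: fails — Rdc but no z with Rdz and Rzc.
Valid on: F1, F3, F4.

F1, F3, F4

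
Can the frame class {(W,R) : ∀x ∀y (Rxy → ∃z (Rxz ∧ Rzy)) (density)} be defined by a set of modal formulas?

Yes, by □□q → □q

The condition is density. A defining modal formula is □□q → □q.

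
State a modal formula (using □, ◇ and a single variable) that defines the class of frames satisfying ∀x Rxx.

The condition is reflexivity. The T schema □r → r defines it.
Suppose □r→r is valid. At any x set V(r)={w : Rxw}. Then □r holds at x, so r holds at x, i.e. Rxx.

□r → r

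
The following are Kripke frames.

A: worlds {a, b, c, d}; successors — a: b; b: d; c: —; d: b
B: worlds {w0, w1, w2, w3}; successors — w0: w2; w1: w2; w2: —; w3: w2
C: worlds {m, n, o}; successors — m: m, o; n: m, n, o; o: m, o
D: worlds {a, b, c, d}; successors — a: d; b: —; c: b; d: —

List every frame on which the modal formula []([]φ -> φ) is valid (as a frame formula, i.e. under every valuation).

C

Frame correspondent (Sahlqvist): forall x forall y (Rxy -> Ryy) — i.e. shift-reflexivity.
A: fails — Rdb but not Rbb.
B: fails — Rw1w2 but not Rw2w2.
C: ✓.
D: fails — Rad but not Rdd.
Valid on: C.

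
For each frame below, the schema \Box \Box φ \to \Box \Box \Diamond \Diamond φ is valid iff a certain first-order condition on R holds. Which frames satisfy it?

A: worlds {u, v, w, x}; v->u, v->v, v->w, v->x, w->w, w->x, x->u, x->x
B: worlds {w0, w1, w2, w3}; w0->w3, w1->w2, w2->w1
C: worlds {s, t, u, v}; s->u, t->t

Frame correspondent (Sahlqvist): \forall x \forall z (x R^2 z \to \exists w (x R^2 w \wedge z R^2 w)) — i.e. a generalized confluence (Geach) condition.
A: fails — vR²u but no t with vR²t and uR²t.
B: holds.
C: holds.

B, C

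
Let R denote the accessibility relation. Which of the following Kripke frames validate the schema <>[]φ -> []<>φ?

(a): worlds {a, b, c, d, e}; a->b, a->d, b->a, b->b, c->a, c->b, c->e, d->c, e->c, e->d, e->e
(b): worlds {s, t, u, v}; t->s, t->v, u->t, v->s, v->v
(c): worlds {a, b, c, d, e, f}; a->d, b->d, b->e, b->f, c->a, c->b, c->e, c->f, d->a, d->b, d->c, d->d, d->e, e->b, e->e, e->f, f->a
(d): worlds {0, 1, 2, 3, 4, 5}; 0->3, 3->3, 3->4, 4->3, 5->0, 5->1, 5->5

The schema corresponds to convergence: forall x forall y forall z (Rxy & Rxz -> exists w (Ryw & Rzw)).
(a): fails — Rab and Rad but b and d have no common successor.
(b): fails — Rtv and Rts but v and s have no common successor.
(c): fails — Rbf and Rbe but f and e have no common successor.
(d): fails — R55 and R50 but 5 and 0 have no common successor.
Valid on no frame.

none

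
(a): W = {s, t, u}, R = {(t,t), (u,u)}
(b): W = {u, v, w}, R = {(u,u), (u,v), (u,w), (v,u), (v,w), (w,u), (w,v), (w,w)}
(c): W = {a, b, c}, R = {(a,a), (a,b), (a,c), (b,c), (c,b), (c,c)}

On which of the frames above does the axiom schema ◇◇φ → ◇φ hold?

The schema corresponds to transitivity: ∀x ∀y ∀z (Rxy ∧ Ryz → Rxz).
(a): satisfies the condition.
(b): fails — Rvw and Rwv but not Rvv.
(c): fails — Rbc and Rcb but not Rbb.

(a)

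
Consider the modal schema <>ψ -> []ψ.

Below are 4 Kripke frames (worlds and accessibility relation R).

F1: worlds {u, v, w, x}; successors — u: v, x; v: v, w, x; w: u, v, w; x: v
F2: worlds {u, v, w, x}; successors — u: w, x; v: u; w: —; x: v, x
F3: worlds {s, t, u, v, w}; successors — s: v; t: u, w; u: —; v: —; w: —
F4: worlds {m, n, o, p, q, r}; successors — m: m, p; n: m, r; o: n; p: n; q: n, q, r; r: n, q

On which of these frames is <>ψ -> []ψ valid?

none

Frame correspondent (Sahlqvist): forall x forall y forall z (Rxy & Rxz -> y = z) — i.e. partial functionality.
F1: fails — u sees both v and x.
F2: fails — u sees both w and x.
F3: fails — t sees both u and w.
F4: fails — m sees both m and p.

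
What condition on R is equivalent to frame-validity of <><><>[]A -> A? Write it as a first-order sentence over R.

This is a Sahlqvist (Geach-type) schema ◇^3□^1A → □^0◇^0A.
Minimal-valuation argument: fix x; take any y with xR^3y and any z with xR^0z. Set V(A) to the set of worlds R-reachable from y in exactly 1 step. Then □^1A holds at y, so the antecedent holds at x; validity forces ◇^0A at z, giving a w with zR^0w and yR^1w.
First-order correspondent: forall x forall y (x R^3 y -> exists w (yRw & x = w)).

forall x forall y (x R^3 y -> exists w (yRw & x = w))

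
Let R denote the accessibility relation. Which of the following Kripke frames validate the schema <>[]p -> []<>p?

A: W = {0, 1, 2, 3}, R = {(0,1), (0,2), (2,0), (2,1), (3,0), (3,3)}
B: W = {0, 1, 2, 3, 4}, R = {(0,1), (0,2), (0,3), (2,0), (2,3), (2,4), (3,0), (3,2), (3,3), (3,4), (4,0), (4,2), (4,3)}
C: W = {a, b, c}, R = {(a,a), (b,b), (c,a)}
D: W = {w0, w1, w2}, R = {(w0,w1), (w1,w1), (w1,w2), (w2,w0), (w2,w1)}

The schema corresponds to convergence: forall x forall y forall z (Rxy & Rxz -> exists w (Ryw & Rzw)).
A: fails — R02 and R01 but 2 and 1 have no common successor.
B: fails — R02 and R01 but 2 and 1 have no common successor.
C: condition met.
D: condition met.

C, D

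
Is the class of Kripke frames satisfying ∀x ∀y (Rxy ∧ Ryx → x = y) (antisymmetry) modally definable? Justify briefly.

Any modally definable frame class is closed under surjective bounded morphisms.
The 4-cycle (worlds 0,1,2,3 with 0→1→2→3→0) is antisymmetric. Sending even-indexed worlds to • and odd-indexed worlds to ∘ is a surjective bounded morphism onto the two-world frame with •↔∘, which is not antisymmetric.
Hence antisymmetry is not modally definable.

No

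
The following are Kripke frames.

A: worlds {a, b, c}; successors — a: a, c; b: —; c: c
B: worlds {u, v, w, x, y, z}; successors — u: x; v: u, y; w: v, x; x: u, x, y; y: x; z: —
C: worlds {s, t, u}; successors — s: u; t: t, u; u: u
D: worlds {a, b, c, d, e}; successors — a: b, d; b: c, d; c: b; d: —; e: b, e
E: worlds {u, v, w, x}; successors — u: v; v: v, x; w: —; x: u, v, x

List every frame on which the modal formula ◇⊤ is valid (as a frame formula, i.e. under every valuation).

C

Frame correspondent (Sahlqvist): ∀x ∃y Rxy — i.e. seriality.
A: fails — world b has no successor.
B: fails — world z has no successor.
C: ✓.
D: fails — world d has no successor.
E: fails — world w has no successor.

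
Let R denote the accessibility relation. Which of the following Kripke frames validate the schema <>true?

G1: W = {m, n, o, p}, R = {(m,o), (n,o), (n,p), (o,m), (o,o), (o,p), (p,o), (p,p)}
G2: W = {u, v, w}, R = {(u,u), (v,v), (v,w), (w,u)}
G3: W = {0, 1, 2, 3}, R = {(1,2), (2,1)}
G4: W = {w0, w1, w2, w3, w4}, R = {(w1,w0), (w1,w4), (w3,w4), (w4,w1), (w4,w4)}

Frame correspondent (Sahlqvist): forall x exists y Rxy — i.e. seriality.
G1: ✓.
G2: ✓.
G3: fails — world 0 has no successor.
G4: fails — world w0 has no successor.
Valid on: G1, G2.

G1, G2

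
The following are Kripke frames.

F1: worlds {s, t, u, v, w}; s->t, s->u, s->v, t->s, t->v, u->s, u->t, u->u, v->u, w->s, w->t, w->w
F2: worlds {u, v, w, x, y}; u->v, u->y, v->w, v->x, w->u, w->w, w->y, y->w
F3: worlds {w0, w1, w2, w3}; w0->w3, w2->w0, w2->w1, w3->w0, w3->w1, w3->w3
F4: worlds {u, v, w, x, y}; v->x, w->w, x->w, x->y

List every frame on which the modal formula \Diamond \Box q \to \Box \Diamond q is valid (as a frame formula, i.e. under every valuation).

Frame correspondent (Sahlqvist): \forall x \forall y \forall z (Rxy \wedge Rxz \to \exists w (Ryw \wedge Rzw)) — i.e. convergence.
F1: fails — Rsv and Rst but v and t have no common successor.
F2: fails — Rvw and Rvx but w and x have no common successor.
F3: fails — Rw2w1 and Rw2w1 but w1 and w1 have no common successor.
F4: fails — Rxy and Rxy but y and y have no common successor.

none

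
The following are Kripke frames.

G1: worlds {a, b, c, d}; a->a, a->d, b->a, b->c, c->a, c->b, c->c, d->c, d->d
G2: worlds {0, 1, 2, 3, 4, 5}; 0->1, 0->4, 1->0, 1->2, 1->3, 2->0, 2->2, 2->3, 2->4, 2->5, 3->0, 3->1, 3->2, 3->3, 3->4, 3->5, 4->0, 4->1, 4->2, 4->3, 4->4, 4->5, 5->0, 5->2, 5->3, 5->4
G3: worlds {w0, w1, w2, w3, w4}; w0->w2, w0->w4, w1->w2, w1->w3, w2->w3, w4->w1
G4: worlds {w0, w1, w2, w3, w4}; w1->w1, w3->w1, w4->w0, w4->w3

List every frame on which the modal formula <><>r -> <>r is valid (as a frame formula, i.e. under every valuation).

The schema corresponds to transitivity: forall x forall y forall z (Rxy & Ryz -> Rxz).
G1: fails — Rbc and Rcb but not Rbb.
G2: fails — R53 and R35 but not R55.
G3: fails — Rw0w4 and Rw4w1 but not Rw0w1.
G4: fails — Rw4w3 and Rw3w1 but not Rw4w1.
Valid on no frame.

none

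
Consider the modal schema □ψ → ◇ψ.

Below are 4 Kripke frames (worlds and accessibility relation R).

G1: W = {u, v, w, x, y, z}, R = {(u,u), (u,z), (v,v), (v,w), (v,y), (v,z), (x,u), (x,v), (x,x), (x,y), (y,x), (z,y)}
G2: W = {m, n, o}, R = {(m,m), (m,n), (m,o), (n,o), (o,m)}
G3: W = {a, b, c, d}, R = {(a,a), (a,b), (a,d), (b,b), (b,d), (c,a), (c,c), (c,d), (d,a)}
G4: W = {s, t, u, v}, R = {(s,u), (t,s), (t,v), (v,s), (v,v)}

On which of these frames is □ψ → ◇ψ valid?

G2, G3

Frame correspondent (Sahlqvist): ∀x ∃y Rxy — i.e. seriality.
G1: fails — world w has no successor.
G2: holds.
G3: holds.
G4: fails — world u has no successor.
Valid on: G2, G3.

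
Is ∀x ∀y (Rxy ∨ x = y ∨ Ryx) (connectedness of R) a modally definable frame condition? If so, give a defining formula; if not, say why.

No — not modally definable

Modal frame validity is preserved under disjoint unions.
Take 3 disjoint single-world reflexive frames: each is trivially connected, but their disjoint union has 3 worlds with no edge between distinct components, so it is not connected.
So no modal formula (or set of formulas) defines exactly the connected frames.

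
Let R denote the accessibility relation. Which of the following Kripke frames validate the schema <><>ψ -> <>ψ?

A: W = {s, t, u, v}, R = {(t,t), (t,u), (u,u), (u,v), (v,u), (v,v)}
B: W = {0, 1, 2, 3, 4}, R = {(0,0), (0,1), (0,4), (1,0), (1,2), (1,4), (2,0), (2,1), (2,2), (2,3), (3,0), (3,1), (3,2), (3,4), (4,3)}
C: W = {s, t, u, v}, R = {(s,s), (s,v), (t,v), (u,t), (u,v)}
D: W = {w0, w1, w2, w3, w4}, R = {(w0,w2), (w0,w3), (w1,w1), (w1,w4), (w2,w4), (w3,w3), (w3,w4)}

Frame correspondent (Sahlqvist): forall x forall y (x R^2 y -> exists w (y = w & xRw)) — i.e. a generalized confluence (Geach) condition.
A: fails — tR²v but no w with v=w and tRw.
B: fails — 0R²2 but no w with 2=w and 0Rw.
C: condition met.
D: fails — w0R²w4 but no w with w4=w and w0Rw.
Valid on: C.

C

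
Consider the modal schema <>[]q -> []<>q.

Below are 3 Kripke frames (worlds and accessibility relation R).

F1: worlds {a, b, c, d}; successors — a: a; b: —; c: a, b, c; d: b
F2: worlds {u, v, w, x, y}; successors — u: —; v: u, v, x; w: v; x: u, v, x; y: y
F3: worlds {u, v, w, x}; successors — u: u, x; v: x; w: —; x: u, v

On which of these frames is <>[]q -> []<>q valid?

This is the axiom for convergence; its first-order frame correspondent is forall x forall y forall z (Rxy & Rxz -> exists w (Ryw & Rzw)).
F1: fails — Rcc and Rcb but c and b have no common successor.
F2: fails — Rvv and Rvu but v and u have no common successor.
F3: ✓.
Valid on: F3.

F3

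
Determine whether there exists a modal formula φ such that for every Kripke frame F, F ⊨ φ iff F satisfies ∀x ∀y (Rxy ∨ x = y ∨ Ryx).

Modal frame validity is preserved under disjoint unions.
Take 3 disjoint single-world reflexive frames: each is trivially connected, but their disjoint union has 3 worlds with no edge between distinct components, so it is not connected.
So no modal formula (or set of formulas) defines exactly the connected frames.

Not modally definable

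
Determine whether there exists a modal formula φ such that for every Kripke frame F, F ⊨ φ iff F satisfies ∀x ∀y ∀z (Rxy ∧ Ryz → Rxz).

Definable; □r → □□r defines it

The condition is transitivity. A defining modal formula is □r → □□r.
Suppose □r→□□r is valid. Take Rxy, Ryz and set V(r)={w : Rxw}. Then □r at x, so □□r at x, so □r at y, so r at z, i.e. Rxz.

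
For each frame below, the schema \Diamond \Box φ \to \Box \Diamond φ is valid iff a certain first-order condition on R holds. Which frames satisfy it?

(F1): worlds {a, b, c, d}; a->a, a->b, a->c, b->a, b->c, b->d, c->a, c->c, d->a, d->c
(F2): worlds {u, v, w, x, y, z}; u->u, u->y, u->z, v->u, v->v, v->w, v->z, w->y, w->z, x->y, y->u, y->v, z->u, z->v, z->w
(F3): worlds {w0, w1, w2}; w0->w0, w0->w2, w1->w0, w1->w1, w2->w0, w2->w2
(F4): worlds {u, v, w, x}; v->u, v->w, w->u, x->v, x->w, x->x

Frame correspondent (Sahlqvist): \forall x \forall y \forall z (Rxy \wedge Rxz \to \exists w (Ryw \wedge Rzw)) — i.e. convergence.
(F1): condition met.
(F2): fails — Rvz and Rvw but z and w have no common successor.
(F3): condition met.
(F4): fails — Rvw and Rvu but w and u have no common successor.

(F1), (F3)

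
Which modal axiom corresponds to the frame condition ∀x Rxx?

The condition is reflexivity. The T schema □p → p defines it.

□p → p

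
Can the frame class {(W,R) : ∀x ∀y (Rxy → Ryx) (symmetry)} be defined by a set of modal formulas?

Yes — defined by q → □◇q

Yes: it is symmetry, defined by the B schema q → □◇q.
Suppose q→□◇q is valid. Take Rxy and set V(q)={x}. Then q at x, so □◇q at x, so ◇q at y, so some z with Ryz has q; z=x, i.e. Ryx.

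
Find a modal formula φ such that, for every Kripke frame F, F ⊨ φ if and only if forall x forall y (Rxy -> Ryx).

ψ → □◇ψ

This is symmetry; the standard corresponding axiom is B: ψ → □◇ψ.
Suppose ψ→□◇ψ is valid. Take Rxy and set V(ψ)={x}. Then ψ at x, so □◇ψ at x, so ◇ψ at y, so some z with Ryz has ψ; z=x, i.e. Ryx.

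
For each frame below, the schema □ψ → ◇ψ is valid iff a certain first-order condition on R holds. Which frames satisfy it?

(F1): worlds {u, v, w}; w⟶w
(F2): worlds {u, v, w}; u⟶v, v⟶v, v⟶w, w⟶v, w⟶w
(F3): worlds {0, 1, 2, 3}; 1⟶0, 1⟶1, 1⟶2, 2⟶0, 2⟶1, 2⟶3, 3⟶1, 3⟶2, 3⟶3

This is the axiom for seriality; its first-order frame correspondent is ∀x ∃y Rxy.
(F1): fails — world u has no successor.
(F2): condition met.
(F3): fails — world 0 has no successor.
Valid on: (F2).

(F2)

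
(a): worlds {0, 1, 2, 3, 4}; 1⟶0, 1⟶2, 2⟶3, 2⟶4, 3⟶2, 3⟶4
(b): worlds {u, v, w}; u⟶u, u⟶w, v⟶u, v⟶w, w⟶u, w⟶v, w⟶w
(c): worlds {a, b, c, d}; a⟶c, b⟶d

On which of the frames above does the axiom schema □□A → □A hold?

Frame correspondent (Sahlqvist): ∀x ∀y (Rxy → ∃z (Rxz ∧ Rzy)) — i.e. density.
(a): fails — R10 but no z with R1z and Rz0.
(b): holds.
(c): fails — Rac but no z with Raz and Rzc.

(b)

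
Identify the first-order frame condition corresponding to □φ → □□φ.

Suppose □φ→□□φ is valid. Take Rxy, Ryz and set V(φ)={w : Rxw}. Then □φ at x, so □□φ at x, so □φ at y, so φ at z, i.e. Rxz.
Conversely, on a frame with transitivity the schema holds at every world under every valuation.
So the correspondent is transitivity.

Transitivity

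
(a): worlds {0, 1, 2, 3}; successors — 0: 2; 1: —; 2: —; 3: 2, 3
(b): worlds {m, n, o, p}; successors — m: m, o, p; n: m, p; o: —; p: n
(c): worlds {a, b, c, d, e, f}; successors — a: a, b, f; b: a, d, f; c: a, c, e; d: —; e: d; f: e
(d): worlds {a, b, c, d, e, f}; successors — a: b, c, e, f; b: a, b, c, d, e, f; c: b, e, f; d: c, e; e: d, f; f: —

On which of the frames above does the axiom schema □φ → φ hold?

This is the axiom for reflexivity; its first-order frame correspondent is ∀x Rxx.
(a): fails — world 0 does not see itself.
(b): fails — world n does not see itself.
(c): fails — world b does not see itself.
(d): fails — world a does not see itself.
Valid on no frame.

none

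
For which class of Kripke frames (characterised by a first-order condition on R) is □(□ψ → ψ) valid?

Suppose □(□ψ→ψ) is valid. Take Rxy and set V(ψ)={w : Ryw}. Then at y, □ψ holds; since □(□ψ→ψ) at x, □ψ→ψ at y, so ψ at y, i.e. Ryy.
The converse is a direct semantic check.
So the correspondent is shift-reflexivity.

shift-reflexivity: ∀x ∀y (Rxy → Ryy)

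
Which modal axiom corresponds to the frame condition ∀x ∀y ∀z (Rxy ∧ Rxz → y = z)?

◇p → □p

A defining formula is ◇p → □p (the CD axiom).
Suppose ◇p→□p is valid. Take Rxy, Rxz and set V(p)={y}. Then ◇p at x, so □p at x, so p at z, i.e. z=y.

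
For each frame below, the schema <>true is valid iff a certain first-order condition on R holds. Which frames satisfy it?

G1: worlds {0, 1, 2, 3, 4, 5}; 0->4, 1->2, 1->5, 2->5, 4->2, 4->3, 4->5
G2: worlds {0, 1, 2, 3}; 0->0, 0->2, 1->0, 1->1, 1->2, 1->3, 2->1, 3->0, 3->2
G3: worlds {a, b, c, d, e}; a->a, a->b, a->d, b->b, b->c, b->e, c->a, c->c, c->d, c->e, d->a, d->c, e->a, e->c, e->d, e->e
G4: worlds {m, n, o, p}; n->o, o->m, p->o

G2, G3

This is the axiom for seriality; its first-order frame correspondent is forall x exists y Rxy.
G1: fails — world 3 has no successor.
G2: ✓.
G3: ✓.
G4: fails — world m has no successor.
Valid on: G2, G3.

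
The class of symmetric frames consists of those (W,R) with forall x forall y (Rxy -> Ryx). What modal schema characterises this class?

s → □◇s

This is symmetry; the standard corresponding axiom is B: s → □◇s.
Suppose s→□◇s is valid. Take Rxy and set V(s)={x}. Then s at x, so □◇s at x, so ◇s at y, so some z with Ryz has s; z=x, i.e. Ryx.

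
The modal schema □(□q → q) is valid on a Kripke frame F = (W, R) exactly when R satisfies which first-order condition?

This is the T□ axiom.
It corresponds to shift-reflexivity: ∀x ∀y (Rxy → Ryy).

Shift-reflexivity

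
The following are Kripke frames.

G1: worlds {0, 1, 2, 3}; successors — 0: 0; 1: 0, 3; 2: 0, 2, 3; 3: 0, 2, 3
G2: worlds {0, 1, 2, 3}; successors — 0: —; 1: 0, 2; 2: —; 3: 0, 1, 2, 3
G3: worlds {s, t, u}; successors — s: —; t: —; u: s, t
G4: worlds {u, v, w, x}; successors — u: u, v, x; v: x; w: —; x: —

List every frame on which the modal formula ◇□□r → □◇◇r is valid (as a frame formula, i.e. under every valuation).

G1

This is the axiom for a generalized confluence (Geach) condition; its first-order frame correspondent is ∀x ∀y ∀z ((xRy ∧ xRz) → ∃w (yR²w ∧ zR²w)).
G1: condition met.
G2: fails — 1R0, 1R0 but no w with 0R²w and 0R²w.
G3: fails — uRs, uRs but no w with sR²w and sR²w.
G4: fails — uRu, uRv but no t with uR²t and vR²t.
Valid on: G1.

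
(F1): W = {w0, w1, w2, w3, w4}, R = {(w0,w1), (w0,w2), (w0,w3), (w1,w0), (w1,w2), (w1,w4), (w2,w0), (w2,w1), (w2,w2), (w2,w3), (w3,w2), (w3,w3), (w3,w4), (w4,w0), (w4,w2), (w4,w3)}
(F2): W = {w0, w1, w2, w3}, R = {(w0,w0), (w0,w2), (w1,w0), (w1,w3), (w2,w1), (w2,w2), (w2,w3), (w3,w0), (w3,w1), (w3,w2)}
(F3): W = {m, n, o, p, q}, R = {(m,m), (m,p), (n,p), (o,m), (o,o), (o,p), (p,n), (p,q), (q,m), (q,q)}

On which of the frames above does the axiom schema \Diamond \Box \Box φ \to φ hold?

This is the axiom for a generalized confluence (Geach) condition; its first-order frame correspondent is \forall x \forall y (xRy \to \exists w (y R^2 w \wedge x = w)).
(F1): holds.
(F2): fails — w3Rw1 but no w with w1R²w and w3=w.
(F3): fails — nRp but no w with pR²w and n=w.
Valid on: (F1).

(F1)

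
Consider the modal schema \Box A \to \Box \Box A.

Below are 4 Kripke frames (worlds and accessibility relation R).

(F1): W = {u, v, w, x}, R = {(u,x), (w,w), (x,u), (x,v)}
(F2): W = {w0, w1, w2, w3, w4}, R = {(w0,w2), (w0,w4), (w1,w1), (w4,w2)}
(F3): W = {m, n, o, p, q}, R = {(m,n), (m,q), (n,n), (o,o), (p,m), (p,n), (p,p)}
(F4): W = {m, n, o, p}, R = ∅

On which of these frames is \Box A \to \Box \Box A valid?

(F2), (F4)

Frame correspondent (Sahlqvist): \forall x \forall y \forall z (Rxy \wedge Ryz \to Rxz) — i.e. transitivity.
(F1): fails — Rxu and Rux but not Rxx.
(F2): holds.
(F3): fails — Rpm and Rmq but not Rpq.
(F4): holds.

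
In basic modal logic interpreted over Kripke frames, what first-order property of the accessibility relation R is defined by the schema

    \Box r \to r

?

Suppose □r→r is valid. At any x set V(r)={w : Rxw}. Then □r holds at x, so r holds at x, i.e. Rxx.
Conversely, any frame satisfying \forall x Rxx validates the schema.
So the correspondent is reflexivity.

Reflexivity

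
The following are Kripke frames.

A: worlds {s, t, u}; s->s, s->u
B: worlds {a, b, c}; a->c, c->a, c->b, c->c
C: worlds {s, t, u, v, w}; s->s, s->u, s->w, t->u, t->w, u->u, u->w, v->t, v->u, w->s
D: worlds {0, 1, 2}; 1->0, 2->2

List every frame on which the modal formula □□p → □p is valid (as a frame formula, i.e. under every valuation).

Frame correspondent (Sahlqvist): ∀x ∀y (Rxy → ∃z (Rxz ∧ Rzy)) — i.e. density.
A: satisfies the condition.
B: satisfies the condition.
C: fails — Rvt but no z with Rvz and Rzt.
D: fails — R10 but no z with R1z and Rz0.
Valid on: A, B.

A, B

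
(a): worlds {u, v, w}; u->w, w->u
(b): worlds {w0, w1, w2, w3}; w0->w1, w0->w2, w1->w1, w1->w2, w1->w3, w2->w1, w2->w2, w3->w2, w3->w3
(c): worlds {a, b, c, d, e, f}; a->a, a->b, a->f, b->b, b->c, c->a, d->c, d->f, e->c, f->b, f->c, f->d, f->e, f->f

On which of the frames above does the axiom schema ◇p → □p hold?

The schema corresponds to partial functionality: ∀x ∀y ∀z (Rxy ∧ Rxz → y = z).
(a): holds.
(b): fails — w0 sees both w1 and w2.
(c): fails — a sees both a and b.
Valid on: (a).

(a)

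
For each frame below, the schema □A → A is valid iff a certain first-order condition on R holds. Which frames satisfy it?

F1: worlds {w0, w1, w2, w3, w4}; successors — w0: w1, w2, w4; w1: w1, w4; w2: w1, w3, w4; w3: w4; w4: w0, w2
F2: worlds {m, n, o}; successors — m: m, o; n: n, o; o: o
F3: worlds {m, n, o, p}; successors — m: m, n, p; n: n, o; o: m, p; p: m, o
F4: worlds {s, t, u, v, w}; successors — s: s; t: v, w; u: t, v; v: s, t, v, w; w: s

The schema corresponds to reflexivity: ∀x Rxx.
F1: fails — world w0 does not see itself.
F2: condition met.
F3: fails — world o does not see itself.
F4: fails — world t does not see itself.
Valid on: F2.

F2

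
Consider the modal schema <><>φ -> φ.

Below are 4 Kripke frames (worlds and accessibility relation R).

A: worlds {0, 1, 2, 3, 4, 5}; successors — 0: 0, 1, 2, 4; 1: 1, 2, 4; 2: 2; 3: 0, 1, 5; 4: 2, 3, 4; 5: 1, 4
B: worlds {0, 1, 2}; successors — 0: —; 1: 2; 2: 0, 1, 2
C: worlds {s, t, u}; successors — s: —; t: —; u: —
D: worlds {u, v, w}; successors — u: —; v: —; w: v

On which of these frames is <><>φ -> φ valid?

C, D

Frame correspondent (Sahlqvist): forall x forall y (x R^2 y -> exists w (y = w & x = w)) — i.e. a generalized confluence (Geach) condition.
A: fails — 0R²1 but 1 ≠ 0.
B: fails — 1R²0 but 0 ≠ 1.
C: satisfies the condition.
D: satisfies the condition.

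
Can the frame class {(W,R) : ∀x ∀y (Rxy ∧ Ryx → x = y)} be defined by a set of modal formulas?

If a class were modally definable it would be closed under surjective bounded morphisms (Goldblatt–Thomason).
The 6-cycle (worlds s,t,u,v,w,x with s→t→u→v→w→x→s) is antisymmetric. Sending even-indexed worlds to a and odd-indexed worlds to b is a surjective bounded morphism onto the two-world frame with a↔b, which is not antisymmetric.
So the class is not modally definable.

No — not modally definable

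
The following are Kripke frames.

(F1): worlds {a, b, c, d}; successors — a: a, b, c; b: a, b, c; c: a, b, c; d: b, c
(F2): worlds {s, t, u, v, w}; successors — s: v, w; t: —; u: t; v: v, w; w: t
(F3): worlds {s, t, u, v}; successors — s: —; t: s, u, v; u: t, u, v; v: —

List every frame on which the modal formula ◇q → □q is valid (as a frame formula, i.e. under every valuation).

Frame correspondent (Sahlqvist): ∀x ∀y ∀z (Rxy ∧ Rxz → y = z) — i.e. partial functionality.
(F1): fails — a sees both a and b.
(F2): fails — s sees both v and w.
(F3): fails — t sees both s and u.
Valid on no frame.

none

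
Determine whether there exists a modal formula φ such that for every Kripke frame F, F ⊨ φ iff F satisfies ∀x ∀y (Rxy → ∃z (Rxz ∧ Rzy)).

This is a Sahlqvist condition; the C4 axiom □□q → □q defines it.
Suppose □□q→□q is valid. Take Rxy and set V(q)={w : xR²w}. Then □□q at x, so □q at x, so q at y, i.e. ∃z(Rxz∧Rzy).

Yes, by □□q → □q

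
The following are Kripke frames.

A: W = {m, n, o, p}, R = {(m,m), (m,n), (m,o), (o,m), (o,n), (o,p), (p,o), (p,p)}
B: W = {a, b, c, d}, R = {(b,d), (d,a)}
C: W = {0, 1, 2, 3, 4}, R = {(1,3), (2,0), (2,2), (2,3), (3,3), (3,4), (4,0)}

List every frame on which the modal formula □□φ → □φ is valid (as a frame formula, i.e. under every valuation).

A

Frame correspondent (Sahlqvist): ∀x ∀y (Rxy → ∃z (Rxz ∧ Rzy)) — i.e. density.
A: holds.
B: fails — Rda but no z with Rdz and Rza.
C: fails — R40 but no z with R4z and Rz0.
Valid on: A.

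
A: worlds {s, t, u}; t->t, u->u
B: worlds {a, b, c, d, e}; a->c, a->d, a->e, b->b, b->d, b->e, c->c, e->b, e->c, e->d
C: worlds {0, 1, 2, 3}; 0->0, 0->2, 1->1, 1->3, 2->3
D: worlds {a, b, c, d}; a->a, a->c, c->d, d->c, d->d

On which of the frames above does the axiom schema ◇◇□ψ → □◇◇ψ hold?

The schema corresponds to a generalized confluence (Geach) condition: ∀x ∀y ∀z ((xR²y ∧ xRz) → ∃w (yRw ∧ zR²w)).
A: holds.
B: fails — aR²b, aRc but no w with bRw and cR²w.
C: fails — 0R²0, 0R2 but no w with 0Rw and 2R²w.
D: holds.
Valid on: A, D.

A, D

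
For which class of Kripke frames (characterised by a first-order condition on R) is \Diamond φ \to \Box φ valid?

This is the CD axiom.
It corresponds to partial functionality: \forall x \forall y \forall z (Rxy \wedge Rxz \to y = z).

partial functionality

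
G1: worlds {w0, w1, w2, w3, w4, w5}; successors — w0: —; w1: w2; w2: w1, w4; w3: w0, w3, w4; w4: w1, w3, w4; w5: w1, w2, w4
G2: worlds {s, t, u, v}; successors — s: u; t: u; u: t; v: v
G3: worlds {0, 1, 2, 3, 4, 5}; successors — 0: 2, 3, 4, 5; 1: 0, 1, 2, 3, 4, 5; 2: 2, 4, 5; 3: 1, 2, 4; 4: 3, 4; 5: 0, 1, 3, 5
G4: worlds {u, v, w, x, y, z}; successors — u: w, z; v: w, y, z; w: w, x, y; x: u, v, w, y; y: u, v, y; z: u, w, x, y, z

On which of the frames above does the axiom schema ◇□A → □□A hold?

G2

The schema corresponds to a generalized confluence (Geach) condition: ∀x ∀y ∀z ((xRy ∧ xR²z) → ∃w (yRw ∧ z = w)).
G1: fails — w2Rw1, w2R²w1 but no w with w1Rw and w1=w.
G2: holds.
G3: fails — 0R2, 0R²0 but no w with 2Rw and 0=w.
G4: fails — uRw, uR²u but no t with wRt and u=t.
Valid on: G2.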